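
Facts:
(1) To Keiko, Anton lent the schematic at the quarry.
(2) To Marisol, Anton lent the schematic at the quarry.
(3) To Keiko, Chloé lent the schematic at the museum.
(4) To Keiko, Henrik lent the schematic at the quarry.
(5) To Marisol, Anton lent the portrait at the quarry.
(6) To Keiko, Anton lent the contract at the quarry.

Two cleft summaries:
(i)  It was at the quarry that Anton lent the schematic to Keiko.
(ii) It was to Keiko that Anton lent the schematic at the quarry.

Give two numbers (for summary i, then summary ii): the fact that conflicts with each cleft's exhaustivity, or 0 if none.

(i): focus "at the quarry". No fact shares same agent, thing, recipient (Anton / the schematic / Keiko) with a different setting. 0.
(ii): focus "Keiko". Looking for same agent, thing, setting (Anton / the schematic / at the quarry) with some other recipient — fact (2) has Marisol there. Refuted.

0, 2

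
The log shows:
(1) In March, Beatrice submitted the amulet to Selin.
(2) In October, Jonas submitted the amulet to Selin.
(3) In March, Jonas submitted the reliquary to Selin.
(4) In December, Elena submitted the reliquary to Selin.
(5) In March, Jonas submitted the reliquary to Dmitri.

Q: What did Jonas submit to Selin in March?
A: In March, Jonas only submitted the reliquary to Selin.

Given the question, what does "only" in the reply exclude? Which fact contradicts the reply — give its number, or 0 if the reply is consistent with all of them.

0

Answering "What did ...?" puts focus on the thing — here, "the reliquary".
"Only" then excludes alternative things while the background — Jonas as agent and Selin as recipient and in March as setting — is held fixed.
No listed fact shares that background with another thing. Nothing contradicts the reply.
(Fact (5) would refute a reading with focus on the recipient — but that is not what the question asks.)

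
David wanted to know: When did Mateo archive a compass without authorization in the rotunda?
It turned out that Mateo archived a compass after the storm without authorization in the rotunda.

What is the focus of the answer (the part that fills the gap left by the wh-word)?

The wh-word "when" asks about the time.
In the answer, "Mateo", "a compass", "without authorization" and "in the rotunda" are given — repeated from the question.
The constituent filling the time gap is "after the storm"; that is the focus and would carry nuclear stress.

after the storm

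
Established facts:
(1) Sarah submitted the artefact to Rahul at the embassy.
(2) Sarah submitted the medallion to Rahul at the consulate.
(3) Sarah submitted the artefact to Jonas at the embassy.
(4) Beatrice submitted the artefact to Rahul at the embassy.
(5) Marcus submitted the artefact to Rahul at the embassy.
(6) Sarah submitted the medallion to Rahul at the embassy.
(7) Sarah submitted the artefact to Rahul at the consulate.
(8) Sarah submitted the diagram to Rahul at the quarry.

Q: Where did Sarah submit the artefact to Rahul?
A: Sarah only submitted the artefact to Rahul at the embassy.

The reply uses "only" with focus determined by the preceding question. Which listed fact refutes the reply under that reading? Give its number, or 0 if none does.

The question "Where did ...?" targets the setting, so in the reply the focus falls on "at the embassy".
"Only" then excludes alternative settings while the background — Sarah as agent and the artefact as thing and Rahul as recipient — is held fixed.
Fact (7) shares the background with a different setting (at the consulate) — counterexample.
(Fact (3) would refute a reading with focus on the recipient — but that is not what the question asks.)

7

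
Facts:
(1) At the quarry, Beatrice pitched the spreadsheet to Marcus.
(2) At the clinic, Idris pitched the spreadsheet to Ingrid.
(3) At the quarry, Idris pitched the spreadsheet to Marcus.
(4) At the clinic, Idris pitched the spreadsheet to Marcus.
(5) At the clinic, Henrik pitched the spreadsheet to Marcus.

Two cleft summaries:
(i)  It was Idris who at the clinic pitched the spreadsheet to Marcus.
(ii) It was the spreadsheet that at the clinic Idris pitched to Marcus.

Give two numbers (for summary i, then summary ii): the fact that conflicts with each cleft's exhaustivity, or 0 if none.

5, 0

Summary (i) focuses "Idris" (the agent); background thing = the spreadsheet, recipient = Marcus, setting = at the clinic. Fact (5) matches that background with agent = Henrik — refutes (i).
Summary (ii) focuses "the spreadsheet" (the thing); background agent = Idris, recipient = Marcus, setting = at the clinic. No fact matches that background with a different thing, so 0.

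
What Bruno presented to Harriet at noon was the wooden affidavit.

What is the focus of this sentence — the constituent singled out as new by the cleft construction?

the wooden affidavit

In a pseudo-cleft "What ... was X", the post-copular constituent X is the focus.
Here the focus is "the wooden affidavit". The backgrounded (presupposed) material includes "Bruno", "to Harriet" and "at noon".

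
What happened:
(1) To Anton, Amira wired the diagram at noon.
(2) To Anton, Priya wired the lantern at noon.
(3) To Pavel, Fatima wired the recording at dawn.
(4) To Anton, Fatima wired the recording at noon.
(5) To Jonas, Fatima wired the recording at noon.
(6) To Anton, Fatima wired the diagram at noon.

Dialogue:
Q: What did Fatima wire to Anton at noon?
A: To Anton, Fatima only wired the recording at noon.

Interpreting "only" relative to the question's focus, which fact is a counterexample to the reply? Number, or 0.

6

Answering "What did ...?" puts focus on the thing — here, "the recording".
So "only" ranges over things; the rest (same agent, recipient, setting (Fatima / Anton / at noon)) is presupposed.
Fact (6) keeps same agent, recipient, setting (Fatima / Anton / at noon) but has thing = the diagram; that refutes the reply.
(Fact (5) would refute a reading with focus on the recipient — but that is not what the question asks.)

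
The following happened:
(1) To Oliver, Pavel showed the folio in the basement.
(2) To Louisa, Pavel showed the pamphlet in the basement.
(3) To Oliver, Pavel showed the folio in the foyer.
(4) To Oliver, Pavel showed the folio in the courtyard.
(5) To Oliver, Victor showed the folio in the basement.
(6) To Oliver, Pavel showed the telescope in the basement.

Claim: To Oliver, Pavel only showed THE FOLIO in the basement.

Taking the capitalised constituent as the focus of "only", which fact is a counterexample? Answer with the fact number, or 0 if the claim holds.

6

The capitals mark "the folio" as focus. So "only" rules out other things, with the rest (Pavel as agent and Oliver as recipient and in the basement as setting) as background.
Fact (6) matches on Pavel as agent and Oliver as recipient and in the basement as setting, but has thing = the telescope instead. That refutes the claim.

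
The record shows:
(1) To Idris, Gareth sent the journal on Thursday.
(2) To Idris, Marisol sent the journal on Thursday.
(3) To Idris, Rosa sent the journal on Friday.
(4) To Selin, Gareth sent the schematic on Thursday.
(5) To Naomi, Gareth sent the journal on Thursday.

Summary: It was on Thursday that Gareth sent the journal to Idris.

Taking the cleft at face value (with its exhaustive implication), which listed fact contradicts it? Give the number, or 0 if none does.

0

Focus of the cleft: "on Thursday" (the setting). Presupposed background: same agent, thing, recipient (Gareth / the journal / Idris).
The exhaustive reading says no other setting fits that background.
Every other fact differs from the presupposition on some backgrounded slot, so none challenges the exhaustivity.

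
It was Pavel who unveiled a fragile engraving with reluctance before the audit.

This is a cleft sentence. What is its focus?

Pavel

In an it-cleft "It was X that/who ...", the clefted constituent X is the focus; the that/who-clause expresses the presupposed open proposition.
Here the focus is "Pavel". The backgrounded (presupposed) material includes "a fragile engraving", "with reluctance" and "before the audit".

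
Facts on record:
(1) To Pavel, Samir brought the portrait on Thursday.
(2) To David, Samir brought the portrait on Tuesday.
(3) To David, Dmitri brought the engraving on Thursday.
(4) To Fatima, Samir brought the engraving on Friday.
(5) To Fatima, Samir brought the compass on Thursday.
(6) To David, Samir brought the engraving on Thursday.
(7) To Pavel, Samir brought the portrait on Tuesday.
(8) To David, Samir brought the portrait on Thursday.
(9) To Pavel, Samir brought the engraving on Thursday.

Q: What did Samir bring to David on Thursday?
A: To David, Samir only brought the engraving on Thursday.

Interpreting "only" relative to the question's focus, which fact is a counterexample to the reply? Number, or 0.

Answering "What did ...?" puts focus on the thing — here, "the engraving".
So "only" ranges over things; the rest (agent = Samir, recipient = David, setting = on Thursday) is presupposed.
Fact (8) shares the background with a different thing (the portrait) — counterexample.
(Fact (9) would refute a reading with focus on the recipient — but that is not what the question asks.)

8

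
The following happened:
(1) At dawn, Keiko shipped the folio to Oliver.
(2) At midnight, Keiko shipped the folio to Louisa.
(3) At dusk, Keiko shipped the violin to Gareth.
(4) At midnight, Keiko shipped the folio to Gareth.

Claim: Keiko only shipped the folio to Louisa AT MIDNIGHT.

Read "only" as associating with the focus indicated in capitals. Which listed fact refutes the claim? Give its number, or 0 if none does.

0

The capitals mark "at midnight" as focus. So "only" rules out other settings, with the rest (agent = Keiko, thing = the folio, recipient = Louisa) as background.
No fact matches agent = Keiko, thing = the folio, recipient = Louisa with a different setting — every other fact differs on at least one backgrounded slot. So no fact refutes it.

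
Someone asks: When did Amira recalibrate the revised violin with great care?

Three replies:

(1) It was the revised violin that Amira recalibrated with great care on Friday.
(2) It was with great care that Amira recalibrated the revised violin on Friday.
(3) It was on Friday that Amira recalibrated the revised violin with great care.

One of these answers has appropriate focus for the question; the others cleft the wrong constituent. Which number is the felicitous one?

The question word "when" targets the time.
Option (1) clefts "the revised violin" — the direct object, not what was asked.
Option (2) clefts "with great care" — the manner, not what was asked.
Option (3) clefts "on Friday" — that matches what the question asks about.
So the congruent reply is (3).

3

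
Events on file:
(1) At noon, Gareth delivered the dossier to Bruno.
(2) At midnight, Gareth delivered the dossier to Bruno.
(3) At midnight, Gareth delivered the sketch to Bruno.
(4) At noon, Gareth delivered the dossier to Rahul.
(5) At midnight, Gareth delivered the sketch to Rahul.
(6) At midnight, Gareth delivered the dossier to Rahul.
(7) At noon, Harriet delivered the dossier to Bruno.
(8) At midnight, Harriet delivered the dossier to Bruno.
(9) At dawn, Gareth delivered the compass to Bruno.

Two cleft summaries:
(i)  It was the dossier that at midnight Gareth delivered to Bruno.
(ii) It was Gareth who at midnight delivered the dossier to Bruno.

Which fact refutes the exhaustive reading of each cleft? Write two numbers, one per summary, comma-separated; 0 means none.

(i): focus "the dossier". Looking for same agent, recipient, setting (Gareth / Bruno / at midnight) with some other thing — fact (3) has the sketch there. Refuted.
(ii): focus "Gareth". Looking for same thing, recipient, setting (the dossier / Bruno / at midnight) with some other agent — fact (8) has Harriet there. Refuted.

3, 8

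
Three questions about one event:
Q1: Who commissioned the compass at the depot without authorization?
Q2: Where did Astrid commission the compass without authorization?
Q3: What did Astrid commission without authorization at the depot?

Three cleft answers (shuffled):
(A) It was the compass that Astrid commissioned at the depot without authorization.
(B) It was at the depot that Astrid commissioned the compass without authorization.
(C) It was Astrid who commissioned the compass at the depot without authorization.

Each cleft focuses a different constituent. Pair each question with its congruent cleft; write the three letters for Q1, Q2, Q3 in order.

Q1 asks about the subject (agent); cleft (C) focuses "Astrid", which is the subject (agent) — so Q1 → C.
Q2 asks about the location; cleft (B) focuses "at the depot", which is the location — so Q2 → B.
Q3 asks about the direct object; cleft (A) focuses "the compass", which is the direct object — so Q3 → A.
Mapping: Q1→C, Q2→B, Q3→A.

CBA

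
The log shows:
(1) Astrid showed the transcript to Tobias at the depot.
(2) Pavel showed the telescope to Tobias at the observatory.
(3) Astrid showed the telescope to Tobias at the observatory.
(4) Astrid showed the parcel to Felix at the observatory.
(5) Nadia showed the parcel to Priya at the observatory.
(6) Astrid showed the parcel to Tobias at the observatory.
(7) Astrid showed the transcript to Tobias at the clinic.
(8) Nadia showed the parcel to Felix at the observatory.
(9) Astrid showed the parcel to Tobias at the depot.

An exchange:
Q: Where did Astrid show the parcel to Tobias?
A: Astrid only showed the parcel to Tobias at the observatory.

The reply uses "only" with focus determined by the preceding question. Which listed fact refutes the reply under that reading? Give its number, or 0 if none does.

9

The question "Where did ...?" targets the setting, so in the reply the focus falls on "at the observatory".
So "only" ranges over settings; the rest (same agent, thing, recipient (Astrid / the parcel / Tobias)) is presupposed.
Fact (9) keeps same agent, thing, recipient (Astrid / the parcel / Tobias) but has setting = at the depot; that refutes the reply.
(Fact (4) would refute a reading with focus on the recipient — but that is not what the question asks.)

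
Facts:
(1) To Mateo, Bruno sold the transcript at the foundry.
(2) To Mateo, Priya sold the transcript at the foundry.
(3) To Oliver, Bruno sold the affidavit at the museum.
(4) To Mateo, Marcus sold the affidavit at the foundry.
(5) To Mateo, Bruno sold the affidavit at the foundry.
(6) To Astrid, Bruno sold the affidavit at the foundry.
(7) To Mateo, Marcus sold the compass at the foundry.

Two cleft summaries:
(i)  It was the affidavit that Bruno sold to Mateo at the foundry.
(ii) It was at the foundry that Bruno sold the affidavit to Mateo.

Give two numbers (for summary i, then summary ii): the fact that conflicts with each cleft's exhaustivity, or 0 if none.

1, 0

(i): focus "the affidavit". Looking for agent = Bruno, recipient = Mateo, setting = at the foundry with some other thing — fact (1) has the transcript there. Refuted.
(ii): focus "at the foundry". No fact shares agent = Bruno, thing = the affidavit, recipient = Mateo with a different setting. 0.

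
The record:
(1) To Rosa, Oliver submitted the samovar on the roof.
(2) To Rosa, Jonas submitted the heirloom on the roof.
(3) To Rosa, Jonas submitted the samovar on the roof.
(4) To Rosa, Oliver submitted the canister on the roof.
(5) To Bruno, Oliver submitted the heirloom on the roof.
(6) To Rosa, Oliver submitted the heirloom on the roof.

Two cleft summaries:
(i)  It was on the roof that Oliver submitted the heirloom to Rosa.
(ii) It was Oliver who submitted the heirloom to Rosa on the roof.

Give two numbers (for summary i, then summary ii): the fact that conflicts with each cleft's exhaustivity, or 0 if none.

Summary (i) focuses "on the roof" (the setting); background same agent, thing, recipient (Oliver / the heirloom / Rosa). No fact matches that background with a different setting, so 0.
Summary (ii) focuses "Oliver" (the agent); background same thing, recipient, setting (the heirloom / Rosa / on the roof). Fact (2) matches that background with agent = Jonas — refutes (ii).

0, 2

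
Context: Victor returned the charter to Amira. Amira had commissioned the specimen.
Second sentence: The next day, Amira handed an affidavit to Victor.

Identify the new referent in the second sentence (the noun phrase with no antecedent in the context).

"Amira" and "Victor" in the second sentence are given — already mentioned in the context.
"an affidavit" has no antecedent in the context; it is discourse-new (the indefinite article also signals a new referent).

an affidavit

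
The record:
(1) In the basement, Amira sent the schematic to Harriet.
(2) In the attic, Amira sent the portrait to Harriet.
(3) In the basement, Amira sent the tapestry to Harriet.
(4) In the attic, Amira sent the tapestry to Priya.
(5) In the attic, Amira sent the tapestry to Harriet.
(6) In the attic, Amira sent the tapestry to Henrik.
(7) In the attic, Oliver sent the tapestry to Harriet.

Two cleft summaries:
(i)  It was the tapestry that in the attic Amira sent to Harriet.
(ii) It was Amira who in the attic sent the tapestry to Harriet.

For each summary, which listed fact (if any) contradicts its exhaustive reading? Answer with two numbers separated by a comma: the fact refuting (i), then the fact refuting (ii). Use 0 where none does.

2, 7

(i): focus "the tapestry". Looking for agent = Amira, recipient = Harriet, setting = in the attic with some other thing — fact (2) has the portrait there. Refuted.
(ii): focus "Amira". Looking for thing = the tapestry, recipient = Harriet, setting = in the attic with some other agent — fact (7) has Oliver there. Refuted.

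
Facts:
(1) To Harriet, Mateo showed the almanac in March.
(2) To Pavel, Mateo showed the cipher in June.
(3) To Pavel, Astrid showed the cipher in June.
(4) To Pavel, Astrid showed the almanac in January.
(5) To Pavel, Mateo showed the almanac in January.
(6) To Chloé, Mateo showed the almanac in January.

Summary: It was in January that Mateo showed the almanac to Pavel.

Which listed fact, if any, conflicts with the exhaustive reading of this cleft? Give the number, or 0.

0

The cleft puts "in January" in focus and presupposes the open proposition with same agent, thing, recipient (Mateo / the almanac / Pavel).
The exhaustive reading says no other setting fits that background.
No listed fact matches the background with a different setting. Exhaustivity holds.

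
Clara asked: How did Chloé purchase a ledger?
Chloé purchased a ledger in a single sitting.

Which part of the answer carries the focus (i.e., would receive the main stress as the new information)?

in a single sitting

The wh-word "how" asks about the manner.
In the answer, "Chloé" and "a ledger" are given — repeated from the question.
The constituent filling the manner gap is "in a single sitting"; that is the focus and would carry nuclear stress.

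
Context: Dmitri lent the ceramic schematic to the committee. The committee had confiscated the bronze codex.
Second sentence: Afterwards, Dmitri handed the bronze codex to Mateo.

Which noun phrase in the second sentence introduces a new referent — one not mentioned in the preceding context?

Mateo

"Dmitri" and "the bronze codex" in the second sentence are given — already mentioned in the context.
"Mateo" has no antecedent in the context; it is discourse-new.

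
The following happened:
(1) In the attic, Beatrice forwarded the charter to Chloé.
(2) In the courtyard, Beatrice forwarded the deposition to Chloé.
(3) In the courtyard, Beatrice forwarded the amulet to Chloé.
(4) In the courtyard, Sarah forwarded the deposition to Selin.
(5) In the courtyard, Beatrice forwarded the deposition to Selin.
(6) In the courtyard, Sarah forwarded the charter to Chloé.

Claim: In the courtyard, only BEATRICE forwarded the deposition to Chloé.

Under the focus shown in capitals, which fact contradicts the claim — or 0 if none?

0

The capitals mark "Beatrice" as focus. So "only" rules out other agents, with the rest (the deposition as thing and Chloé as recipient and in the courtyard as setting) as background.
Every other fact changes something in the background, not just the agent. Nothing refutes the claim.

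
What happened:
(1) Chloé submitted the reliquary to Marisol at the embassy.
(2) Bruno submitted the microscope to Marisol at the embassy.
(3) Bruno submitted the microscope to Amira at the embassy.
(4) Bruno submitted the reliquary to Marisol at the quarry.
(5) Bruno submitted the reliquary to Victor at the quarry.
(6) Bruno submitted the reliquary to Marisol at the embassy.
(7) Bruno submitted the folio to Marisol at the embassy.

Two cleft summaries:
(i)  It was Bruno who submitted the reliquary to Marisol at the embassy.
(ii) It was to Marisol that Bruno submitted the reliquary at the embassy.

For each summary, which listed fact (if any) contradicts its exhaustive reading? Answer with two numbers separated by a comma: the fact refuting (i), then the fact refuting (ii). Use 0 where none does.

1, 0

Summary (i) focuses "Bruno" (the agent); background the reliquary as thing and Marisol as recipient and at the embassy as setting. Fact (1) matches that background with agent = Chloé — refutes (i).
Summary (ii) focuses "Marisol" (the recipient); background Bruno as agent and the reliquary as thing and at the embassy as setting. No fact matches that background with a different recipient, so 0.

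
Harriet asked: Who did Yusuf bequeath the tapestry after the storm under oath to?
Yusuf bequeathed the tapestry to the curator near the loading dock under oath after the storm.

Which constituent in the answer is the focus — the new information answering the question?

to the curator

The wh-word "who" asks about the recipient.
In the answer, "Yusuf", "the tapestry", "after the storm" and "under oath" are given — repeated from the question.
"near the loading dock" is also new, but it specifies the location, which is not what the question asks about — so it is not the focus.
The constituent filling the recipient gap is "to the curator"; that is the focus.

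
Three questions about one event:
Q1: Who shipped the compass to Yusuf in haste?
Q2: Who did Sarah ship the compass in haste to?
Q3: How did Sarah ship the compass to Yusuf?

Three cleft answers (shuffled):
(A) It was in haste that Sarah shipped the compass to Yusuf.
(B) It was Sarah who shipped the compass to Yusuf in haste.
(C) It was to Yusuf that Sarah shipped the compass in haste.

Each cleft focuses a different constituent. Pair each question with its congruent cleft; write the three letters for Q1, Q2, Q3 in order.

BCA

Q1 asks about the subject (agent); cleft (B) focuses "Sarah", which is the subject (agent) — so Q1 → B.
Q2 asks about the recipient; cleft (C) focuses "to Yusuf", which is the recipient — so Q2 → C.
Q3 asks about the manner; cleft (A) focuses "in haste", which is the manner — so Q3 → A.
Mapping: Q1→B, Q2→C, Q3→A.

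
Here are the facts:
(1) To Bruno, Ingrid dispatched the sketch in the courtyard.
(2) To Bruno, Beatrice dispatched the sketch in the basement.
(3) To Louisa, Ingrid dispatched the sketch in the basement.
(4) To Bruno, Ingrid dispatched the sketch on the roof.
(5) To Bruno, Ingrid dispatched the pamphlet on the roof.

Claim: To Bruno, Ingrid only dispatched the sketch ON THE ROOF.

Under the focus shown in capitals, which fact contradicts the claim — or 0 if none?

1

Focus (in capitals) is "on the roof" — the setting. "Only" excludes alternative settings while holding fixed same agent, thing, recipient (Ingrid / the sketch / Bruno).
Fact (1) matches on same agent, thing, recipient (Ingrid / the sketch / Bruno), but has setting = in the courtyard instead. That refutes the claim.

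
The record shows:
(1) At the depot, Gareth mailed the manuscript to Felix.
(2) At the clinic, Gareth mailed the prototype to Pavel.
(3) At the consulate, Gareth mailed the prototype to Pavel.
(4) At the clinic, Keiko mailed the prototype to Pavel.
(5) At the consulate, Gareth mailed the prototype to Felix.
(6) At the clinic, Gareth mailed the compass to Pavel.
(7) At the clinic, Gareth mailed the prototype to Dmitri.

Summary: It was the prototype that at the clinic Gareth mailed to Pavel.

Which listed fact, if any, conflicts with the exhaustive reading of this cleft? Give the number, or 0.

6

The cleft puts "the prototype" in focus and presupposes the open proposition with Gareth as agent and Pavel as recipient and at the clinic as setting.
Exhaustivity: the prototype is the only thing satisfying that background.
But fact (6) also has Gareth as agent and Pavel as recipient and at the clinic as setting, with thing = the compass — so the exhaustive reading fails.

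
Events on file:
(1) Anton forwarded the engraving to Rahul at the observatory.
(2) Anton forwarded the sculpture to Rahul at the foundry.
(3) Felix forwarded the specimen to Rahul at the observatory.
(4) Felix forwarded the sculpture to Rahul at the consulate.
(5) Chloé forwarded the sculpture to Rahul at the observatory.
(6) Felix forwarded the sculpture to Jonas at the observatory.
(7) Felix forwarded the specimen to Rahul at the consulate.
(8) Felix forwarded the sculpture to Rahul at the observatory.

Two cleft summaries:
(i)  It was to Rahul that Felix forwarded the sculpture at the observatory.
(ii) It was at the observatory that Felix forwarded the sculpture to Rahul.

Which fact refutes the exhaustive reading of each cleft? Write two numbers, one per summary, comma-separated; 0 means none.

Summary (i) focuses "Rahul" (the recipient); background same agent, thing, setting (Felix / the sculpture / at the observatory). Fact (6) matches that background with recipient = Jonas — refutes (i).
Summary (ii) focuses "at the observatory" (the setting); background same agent, thing, recipient (Felix / the sculpture / Rahul). Fact (4) matches that background with setting = at the consulate — refutes (ii).

6, 4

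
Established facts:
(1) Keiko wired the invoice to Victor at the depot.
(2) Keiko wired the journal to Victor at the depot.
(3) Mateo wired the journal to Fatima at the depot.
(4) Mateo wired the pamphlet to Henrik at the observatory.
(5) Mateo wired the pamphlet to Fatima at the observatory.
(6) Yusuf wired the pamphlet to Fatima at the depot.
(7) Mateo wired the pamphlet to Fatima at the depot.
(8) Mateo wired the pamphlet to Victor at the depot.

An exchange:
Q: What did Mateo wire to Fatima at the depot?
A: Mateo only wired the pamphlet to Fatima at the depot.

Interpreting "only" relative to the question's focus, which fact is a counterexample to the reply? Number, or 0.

3

The question "What did ...?" targets the thing, so in the reply the focus falls on "the pamphlet".
So "only" ranges over things; the rest (same agent, recipient, setting (Mateo / Fatima / at the depot)) is presupposed.
Fact (3) keeps same agent, recipient, setting (Mateo / Fatima / at the depot) but has thing = the journal; that refutes the reply.
(Fact (8) would refute a reading with focus on the recipient — but that is not what the question asks.)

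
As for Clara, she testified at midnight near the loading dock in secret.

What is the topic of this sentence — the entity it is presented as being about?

The construction explicitly marks "Clara" as what the sentence is about — the topic.
The remainder of the clause is the comment (what is said about the topic).

Clara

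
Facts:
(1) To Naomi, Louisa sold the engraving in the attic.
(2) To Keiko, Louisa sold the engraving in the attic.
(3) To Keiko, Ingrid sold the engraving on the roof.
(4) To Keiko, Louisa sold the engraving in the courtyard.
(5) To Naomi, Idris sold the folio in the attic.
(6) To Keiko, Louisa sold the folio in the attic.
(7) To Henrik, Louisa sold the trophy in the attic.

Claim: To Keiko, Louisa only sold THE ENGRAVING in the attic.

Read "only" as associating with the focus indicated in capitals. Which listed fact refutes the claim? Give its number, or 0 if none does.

The capitals mark "the engraving" as focus. So "only" rules out other things, with the rest (same agent, recipient, setting (Louisa / Keiko / in the attic)) as background.
Fact (6) shares the background but differs in thing (the folio) — a counterexample.

6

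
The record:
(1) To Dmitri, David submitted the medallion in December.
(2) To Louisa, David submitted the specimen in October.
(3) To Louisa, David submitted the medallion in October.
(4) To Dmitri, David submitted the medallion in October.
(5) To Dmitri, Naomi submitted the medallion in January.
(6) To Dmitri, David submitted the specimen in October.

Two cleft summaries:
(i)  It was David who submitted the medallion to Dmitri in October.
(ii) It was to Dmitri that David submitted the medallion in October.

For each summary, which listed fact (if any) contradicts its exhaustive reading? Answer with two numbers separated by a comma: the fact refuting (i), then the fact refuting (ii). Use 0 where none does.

Summary (i) focuses "David" (the agent); background thing = the medallion, recipient = Dmitri, setting = in October. No fact matches that background with a different agent, so 0.
Summary (ii) focuses "Dmitri" (the recipient); background agent = David, thing = the medallion, setting = in October. Fact (3) matches that background with recipient = Louisa — refutes (ii).

0, 3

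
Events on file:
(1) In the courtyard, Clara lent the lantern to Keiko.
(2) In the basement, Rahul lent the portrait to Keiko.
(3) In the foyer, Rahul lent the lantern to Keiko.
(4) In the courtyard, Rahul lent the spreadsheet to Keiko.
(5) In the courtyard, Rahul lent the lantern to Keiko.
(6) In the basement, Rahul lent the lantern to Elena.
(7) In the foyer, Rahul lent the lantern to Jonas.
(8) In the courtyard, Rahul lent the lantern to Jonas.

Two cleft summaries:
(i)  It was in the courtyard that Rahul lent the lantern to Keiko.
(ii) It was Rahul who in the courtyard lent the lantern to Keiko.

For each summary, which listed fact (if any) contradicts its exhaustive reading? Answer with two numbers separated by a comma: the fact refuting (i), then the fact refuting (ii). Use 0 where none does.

Summary (i) focuses "in the courtyard" (the setting); background Rahul as agent and the lantern as thing and Keiko as recipient. Fact (3) matches that background with setting = in the foyer — refutes (i).
Summary (ii) focuses "Rahul" (the agent); background the lantern as thing and Keiko as recipient and in the courtyard as setting. Fact (1) matches that background with agent = Clara — refutes (ii).

3, 1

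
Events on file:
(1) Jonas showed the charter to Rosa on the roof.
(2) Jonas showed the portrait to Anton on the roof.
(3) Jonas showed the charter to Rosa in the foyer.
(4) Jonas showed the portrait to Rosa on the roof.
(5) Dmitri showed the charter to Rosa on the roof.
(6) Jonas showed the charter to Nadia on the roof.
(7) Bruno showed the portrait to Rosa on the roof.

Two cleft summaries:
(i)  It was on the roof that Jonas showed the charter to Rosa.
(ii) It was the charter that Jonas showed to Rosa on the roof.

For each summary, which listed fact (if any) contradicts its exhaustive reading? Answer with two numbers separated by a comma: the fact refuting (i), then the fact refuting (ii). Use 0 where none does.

(i): focus "on the roof". Looking for Jonas as agent and the charter as thing and Rosa as recipient with some other setting — fact (3) has in the foyer there. Refuted.
(ii): focus "the charter". Looking for Jonas as agent and Rosa as recipient and on the roof as setting with some other thing — fact (4) has the portrait there. Refuted.

3, 4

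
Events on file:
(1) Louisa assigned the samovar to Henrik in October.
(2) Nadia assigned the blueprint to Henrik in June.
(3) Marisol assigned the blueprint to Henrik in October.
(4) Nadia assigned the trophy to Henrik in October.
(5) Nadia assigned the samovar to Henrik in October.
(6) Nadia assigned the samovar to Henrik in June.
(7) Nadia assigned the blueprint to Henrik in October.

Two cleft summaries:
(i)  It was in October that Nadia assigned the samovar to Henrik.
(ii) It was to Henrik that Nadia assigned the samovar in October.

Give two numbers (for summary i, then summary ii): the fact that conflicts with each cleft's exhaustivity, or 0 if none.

6, 0

(i): focus "in October". Looking for agent = Nadia, thing = the samovar, recipient = Henrik with some other setting — fact (6) has in June there. Refuted.
(ii): focus "Henrik". No fact shares agent = Nadia, thing = the samovar, setting = in October with a different recipient. 0.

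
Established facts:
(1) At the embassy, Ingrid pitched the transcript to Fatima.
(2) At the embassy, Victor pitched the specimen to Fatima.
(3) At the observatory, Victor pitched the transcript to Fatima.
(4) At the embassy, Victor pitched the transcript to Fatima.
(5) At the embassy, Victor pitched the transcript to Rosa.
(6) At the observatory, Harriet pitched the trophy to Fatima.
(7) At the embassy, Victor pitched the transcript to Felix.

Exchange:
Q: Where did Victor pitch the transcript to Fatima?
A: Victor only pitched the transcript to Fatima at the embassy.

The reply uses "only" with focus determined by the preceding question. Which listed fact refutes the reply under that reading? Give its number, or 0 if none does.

The question "Where did ...?" targets the setting, so in the reply the focus falls on "at the embassy".
So "only" ranges over settings; the rest (same agent, thing, recipient (Victor / the transcript / Fatima)) is presupposed.
Fact (3) keeps same agent, thing, recipient (Victor / the transcript / Fatima) but has setting = at the observatory; that refutes the reply.
(Fact (5) would refute a reading with focus on the recipient — but that is not what the question asks.)

3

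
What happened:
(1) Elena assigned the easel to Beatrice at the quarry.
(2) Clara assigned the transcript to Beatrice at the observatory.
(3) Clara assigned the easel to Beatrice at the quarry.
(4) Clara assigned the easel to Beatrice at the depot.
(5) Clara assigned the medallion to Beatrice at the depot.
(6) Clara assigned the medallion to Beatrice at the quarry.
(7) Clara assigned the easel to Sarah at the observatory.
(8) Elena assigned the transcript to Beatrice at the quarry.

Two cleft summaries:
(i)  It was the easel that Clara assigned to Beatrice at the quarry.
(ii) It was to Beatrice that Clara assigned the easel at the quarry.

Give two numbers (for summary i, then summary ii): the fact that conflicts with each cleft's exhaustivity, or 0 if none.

6, 0

Summary (i) focuses "the easel" (the thing); background same agent, recipient, setting (Clara / Beatrice / at the quarry). Fact (6) matches that background with thing = the medallion — refutes (i).
Summary (ii) focuses "Beatrice" (the recipient); background same agent, thing, setting (Clara / the easel / at the quarry). No fact matches that background with a different recipient, so 0.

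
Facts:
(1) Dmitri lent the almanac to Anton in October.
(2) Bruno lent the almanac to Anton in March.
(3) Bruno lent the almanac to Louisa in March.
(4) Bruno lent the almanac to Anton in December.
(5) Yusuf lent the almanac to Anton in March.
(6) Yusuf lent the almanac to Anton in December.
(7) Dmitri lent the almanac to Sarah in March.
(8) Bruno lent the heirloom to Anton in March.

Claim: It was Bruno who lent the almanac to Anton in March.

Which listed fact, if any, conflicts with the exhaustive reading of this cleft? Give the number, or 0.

Focus of the cleft: "Bruno" (the agent). Presupposed background: the almanac as thing and Anton as recipient and in March as setting.
The exhaustive reading says no other agent fits that background.
Fact (5) shares the background but with agent = Yusuf; exhaustivity is violated.

5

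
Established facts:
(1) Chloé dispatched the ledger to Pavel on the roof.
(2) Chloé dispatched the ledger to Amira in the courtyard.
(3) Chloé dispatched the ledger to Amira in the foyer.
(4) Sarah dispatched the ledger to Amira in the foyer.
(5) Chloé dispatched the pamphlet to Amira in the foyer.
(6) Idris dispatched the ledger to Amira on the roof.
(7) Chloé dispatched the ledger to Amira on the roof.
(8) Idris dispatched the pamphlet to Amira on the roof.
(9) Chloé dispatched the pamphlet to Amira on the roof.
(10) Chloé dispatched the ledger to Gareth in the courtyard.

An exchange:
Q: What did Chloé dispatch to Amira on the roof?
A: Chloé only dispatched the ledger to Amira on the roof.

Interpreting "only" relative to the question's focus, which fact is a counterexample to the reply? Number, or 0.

9

The question "What did ...?" targets the thing, so in the reply the focus falls on "the ledger".
So "only" ranges over things; the rest (agent = Chloé, recipient = Amira, setting = on the roof) is presupposed.
Fact (9) keeps agent = Chloé, recipient = Amira, setting = on the roof but has thing = the pamphlet; that refutes the reply.
(Fact (2) would refute a reading with focus on the setting — but that is not what the question asks.)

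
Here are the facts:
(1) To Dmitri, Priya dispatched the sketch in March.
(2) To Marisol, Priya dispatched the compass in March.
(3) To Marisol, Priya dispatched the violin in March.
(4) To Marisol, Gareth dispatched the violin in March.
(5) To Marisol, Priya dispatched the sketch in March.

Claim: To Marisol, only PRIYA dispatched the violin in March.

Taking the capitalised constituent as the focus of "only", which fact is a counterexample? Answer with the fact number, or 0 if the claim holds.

The capitals mark "Priya" as focus. So "only" rules out other agents, with the rest (same thing, recipient, setting (the violin / Marisol / in March)) as background.
Fact (4) matches on same thing, recipient, setting (the violin / Marisol / in March), but has agent = Gareth instead. That refutes the claim.

4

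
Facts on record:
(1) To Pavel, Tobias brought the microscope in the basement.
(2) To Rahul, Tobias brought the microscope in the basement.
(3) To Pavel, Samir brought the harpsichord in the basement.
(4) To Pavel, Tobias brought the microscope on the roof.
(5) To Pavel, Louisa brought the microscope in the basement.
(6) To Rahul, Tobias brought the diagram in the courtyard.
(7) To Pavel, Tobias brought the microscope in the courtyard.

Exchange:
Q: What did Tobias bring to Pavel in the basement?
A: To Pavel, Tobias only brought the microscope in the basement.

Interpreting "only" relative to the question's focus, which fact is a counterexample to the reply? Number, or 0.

0

The question "What did ...?" targets the thing, so in the reply the focus falls on "the microscope".
"Only" then excludes alternative things while the background — Tobias as agent and Pavel as recipient and in the basement as setting — is held fixed.
No listed fact shares that background with another thing. Nothing contradicts the reply.
(Fact (4) would refute a reading with focus on the setting — but that is not what the question asks.)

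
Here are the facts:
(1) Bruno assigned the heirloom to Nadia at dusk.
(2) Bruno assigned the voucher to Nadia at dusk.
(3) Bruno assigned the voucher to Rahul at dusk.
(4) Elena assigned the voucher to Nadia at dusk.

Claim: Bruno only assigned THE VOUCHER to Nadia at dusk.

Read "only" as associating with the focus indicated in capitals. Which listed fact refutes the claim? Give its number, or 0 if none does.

1

The capitals mark "the voucher" as focus. So "only" rules out other things, with the rest (same agent, recipient, setting (Bruno / Nadia / at dusk)) as background.
Fact (1) shares the background but differs in thing (the heirloom) — a counterexample.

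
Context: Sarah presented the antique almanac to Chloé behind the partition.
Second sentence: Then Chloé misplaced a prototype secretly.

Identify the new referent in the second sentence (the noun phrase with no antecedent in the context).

a prototype

"Chloé" in the second sentence is given — already mentioned in the context.
"a prototype" has no antecedent in the context; it is discourse-new (the indefinite article also signals a new referent).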